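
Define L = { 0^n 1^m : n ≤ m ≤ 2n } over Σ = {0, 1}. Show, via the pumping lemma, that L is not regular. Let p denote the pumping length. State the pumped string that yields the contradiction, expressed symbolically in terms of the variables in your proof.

Toward a contradiction, assume L is regular with pumping length p.
Take w = 0^p 1^p ∈ L (since p ≤ p ≤ 2p), with |w| = 2p ≥ p.
By the pumping lemma, w = xyz with |xy| ≤ p and y is nonempty.
Because |xy| ≤ p and w begins with p copies of 0, we have y = 0^k with 1 ≤ k ≤ p.
Pump with i = 2: xy^2z = 0^{p+k} 1^p. Now n = p+k > p = m, so the condition n ≤ m fails. Thus xy^2z ∉ L.
This contradicts the pumping lemma, so L is not regular.

0^{p+k} 1^p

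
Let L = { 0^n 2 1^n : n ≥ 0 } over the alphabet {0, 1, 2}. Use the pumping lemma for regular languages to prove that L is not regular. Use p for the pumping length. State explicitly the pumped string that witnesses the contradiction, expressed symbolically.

0^{p+k} 2 1^p

Toward a contradiction, assume L is regular with pumping length p.
Take w = 0^p 2 1^p ∈ L with |w| = 2p+1 ≥ p.
Write w = xyz as guaranteed by the lemma, with |xy| ≤ p and y is nonempty.
The first p characters of w are 0's, so xy (and hence y) consists only of 0's. Write y = 0^k, 1 ≤ k ≤ p.
Pump with i = 2: xy^2z = 0^{p+k} 2 1^p, which would require p+k = p. But k ≥ 1, so xy^2z ∉ L.
This is a contradiction; hence L is not regular.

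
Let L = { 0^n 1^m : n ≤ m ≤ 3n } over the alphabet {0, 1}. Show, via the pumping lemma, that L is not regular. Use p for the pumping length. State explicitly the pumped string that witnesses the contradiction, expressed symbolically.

0^{p+k} 1^p

Toward a contradiction, assume L is regular with pumping length p.
Take w = 0^p 1^p ∈ L (since p ≤ p ≤ 3p), with |w| = 2p ≥ p.
By the pumping lemma, w = xyz with |xy| ≤ p and |y| ≥ 1.
Because |xy| ≤ p and w begins with p copies of 0, we have y = 0^k with 1 ≤ k ≤ p.
Pump with i = 2: xy^2z = 0^{p+k} 1^p. Now n = p+k > p = m, so the condition n ≤ m fails. Thus xy^2z ∉ L.
This contradicts the pumping lemma, so L is not regular.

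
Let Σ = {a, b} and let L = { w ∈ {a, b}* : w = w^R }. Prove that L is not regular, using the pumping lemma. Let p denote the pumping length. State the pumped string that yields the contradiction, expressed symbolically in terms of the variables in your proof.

a^{p+k} b a^p

Suppose for contradiction that L is regular, and let p be the pumping length.
Take w = a^p b a^p, a palindrome of length 2p+1 ≥ p.
The pumping lemma gives a decomposition w = xyz where |xy| ≤ p and y is nonempty.
Because |xy| ≤ p and w begins with p copies of a, we have y = a^k with 1 ≤ k ≤ p.
Pump with i = 2: xy^2z = a^{p+k} b a^p. Its reverse is a^p b a^{p+k}, which differs from xy^2z since k ≥ 1. So xy^2z is not a palindrome and xy^2z ∉ L.
Contradiction. Therefore L is not regular.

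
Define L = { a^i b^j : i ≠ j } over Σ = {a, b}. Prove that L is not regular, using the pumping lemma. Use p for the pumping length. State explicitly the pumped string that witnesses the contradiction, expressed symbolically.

Assume L is regular; let p be its pumping constant.
Choose w = a^p b^{p+p!}. Since p ≠ p+p!, w ∈ L; and |w| ≥ p.
By the pumping lemma, w = xyz with |xy| ≤ p and y is nonempty.
Because |xy| ≤ p and w begins with p copies of a, we have y = a^k with 1 ≤ k ≤ p.
Since 1 ≤ k ≤ p, k divides p!; set t = 1 + p!/k. Then xy^t z has p + (p!/k)·k = p + p! copies of a. Now the a-count equals the b-count, so i ≠ j fails. So xy^t z = a^{p+p!} b^{p+p!} ∉ L.
Contradiction. Therefore L is not regular.

a^{p+p!} b^{p+p!}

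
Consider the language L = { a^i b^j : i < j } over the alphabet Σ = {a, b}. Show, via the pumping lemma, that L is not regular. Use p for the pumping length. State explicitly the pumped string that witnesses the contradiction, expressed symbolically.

a^{p+k} b^{p+1}

Toward a contradiction, assume L is regular with pumping length p.
Choose w = a^p b^{p+1} ∈ L, with |w| = 2p+1 ≥ p.
Write w = xyz as guaranteed by the lemma, with |xy| ≤ p and y is nonempty.
Because |xy| ≤ p and w begins with p copies of a, we have y = a^k with 1 ≤ k ≤ p.
Consider xy^2z = a^{p+k} b^{p+1}. Since k ≥ 1, the a-count p+k is at least p+1, so i < j fails; thus xy^2z ∉ L.
This is a contradiction; hence L is not regular.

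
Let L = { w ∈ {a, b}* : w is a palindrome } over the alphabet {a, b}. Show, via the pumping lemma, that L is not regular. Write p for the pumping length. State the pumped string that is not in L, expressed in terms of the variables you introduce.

a^{p+k} b a^p

Assume L is regular. Let p be the pumping length given by the pumping lemma.
Take w = a^p b a^p, a palindrome of length 2p+1 ≥ p.
By the pumping lemma, w = xyz with |xy| ≤ p and y is nonempty.
Because |xy| ≤ p and w begins with p copies of a, we have y = a^k with 1 ≤ k ≤ p.
Pump with i = 2: xy^2z = a^{p+k} b a^p. Its reverse is a^p b a^{p+k}, which differs from xy^2z since k ≥ 1. So xy^2z is not a palindrome and xy^2z ∉ L.
This contradicts the pumping lemma, so L is not regular.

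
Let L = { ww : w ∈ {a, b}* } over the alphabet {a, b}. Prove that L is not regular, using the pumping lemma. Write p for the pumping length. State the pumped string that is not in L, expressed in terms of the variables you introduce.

Assume L is regular. Let p be the pumping length given by the pumping lemma.
Take w = a^p b^p a^p b^p = uu where u = a^pb^p; then w ∈ L and |w| = 4p ≥ p.
By the pumping lemma, w = xyz with |xy| ≤ p and y is nonempty.
Since the first p symbols of w are all a's and |xy| ≤ p, y lies entirely in the leading a-block: y = a^k for some k with 1 ≤ k ≤ p.
Pump with i = 2: xy^2z = a^{p+k} b^p a^p b^p, of length 4p+k. Suppose this equals vv. The string starts with a and ends with b, so v does too; thus the boundary between the two copies of v is a b→a transition. There is exactly one such transition, at position 2p+k, so |v| = 2p+k and |vv| = 4p+2k ≠ 4p+k since k ≥ 1. So xy^2z ∉ L.
Contradiction. Therefore L is not regular.

a^{p+k} b^p a^p b^p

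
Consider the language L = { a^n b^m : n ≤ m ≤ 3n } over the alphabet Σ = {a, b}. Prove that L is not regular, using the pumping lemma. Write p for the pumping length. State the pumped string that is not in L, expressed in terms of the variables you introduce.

a^{p+k} b^p

Toward a contradiction, assume L is regular with pumping length p.
Take w = a^p b^p ∈ L (since p ≤ p ≤ 3p), with |w| = 2p ≥ p.
Write w = xyz as guaranteed by the lemma, with |xy| ≤ p and |y| ≥ 1.
Since the first p symbols of w are all a's and |xy| ≤ p, y lies entirely in the leading a-block: y = a^k for some k with 1 ≤ k ≤ p.
Pump with i = 2: xy^2z = a^{p+k} b^p. Now n = p+k > p = m, so the condition n ≤ m fails. Thus xy^2z ∉ L.
Contradiction. Therefore L is not regular.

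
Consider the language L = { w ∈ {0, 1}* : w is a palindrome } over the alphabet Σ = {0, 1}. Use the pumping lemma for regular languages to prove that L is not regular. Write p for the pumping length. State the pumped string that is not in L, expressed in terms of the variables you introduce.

Suppose for contradiction that L is regular, and let p be the pumping length.
Take w = 0^p 1 0^p, a palindrome of length 2p+1 ≥ p.
The pumping lemma gives a decomposition w = xyz where |xy| ≤ p and |y| > 0.
The first p characters of w are 0's, so xy (and hence y) consists only of 0's. Write y = 0^k, 1 ≤ k ≤ p.
Pump with i = 2: xy^2z = 0^{p+k} 1 0^p. Its reverse is 0^p 1 0^{p+k}, which differs from xy^2z since k ≥ 1. So xy^2z is not a palindrome and xy^2z ∉ L.
This contradicts the pumping lemma, so L is not regular.

0^{p+k} 1 0^p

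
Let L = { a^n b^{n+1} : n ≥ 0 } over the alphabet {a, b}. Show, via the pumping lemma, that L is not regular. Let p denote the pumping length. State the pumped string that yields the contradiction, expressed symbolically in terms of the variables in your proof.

Suppose for contradiction that L is regular, and let p be the pumping length.
Let w = a^p b^{p+1} ∈ L; note |w| = 2p+1 ≥ p.
By the pumping lemma, w = xyz with |xy| ≤ p and |y| ≥ 1.
Since the first p symbols of w are all a's and |xy| ≤ p, y lies entirely in the leading a-block: y = a^k for some k with 1 ≤ k ≤ p.
Pump with i = 2: xy^2z = a^{p+k} b^{p+1}. For this to lie in L we would need p+1 = (p+k)+1, which forces k = 0. But k ≥ 1, so xy^2z ∉ L.
Contradiction. Therefore L is not regular.

a^{p+k} b^{p+1}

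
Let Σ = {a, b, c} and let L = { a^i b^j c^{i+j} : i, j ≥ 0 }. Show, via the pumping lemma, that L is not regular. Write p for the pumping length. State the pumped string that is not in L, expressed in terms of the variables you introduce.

a^{p+k} b^p c^{2p}

Assume L is regular. Let p be the pumping length given by the pumping lemma.
Take w = a^p b^p c^{2p} ∈ L (with i=j=p, i+j=2p), |w| = 4p ≥ p.
The pumping lemma gives a decomposition w = xyz where |xy| ≤ p and y is nonempty.
The first p characters of w are a's, so xy (and hence y) consists only of a's. Write y = a^k, 1 ≤ k ≤ p.
Consider xy^2z = a^{p+k} b^p c^{2p}. Now the a- and b-counts sum to 2p+k, but the c-count is 2p ≠ 2p+k. So xy^2z ∉ L.
This contradicts the pumping lemma, so L is not regular.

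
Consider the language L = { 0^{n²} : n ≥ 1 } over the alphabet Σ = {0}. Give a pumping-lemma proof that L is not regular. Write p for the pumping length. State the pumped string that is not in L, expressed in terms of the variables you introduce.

0^{p²+k}

Suppose for contradiction that L is regular, and let p be the pumping length.
Take w = 0^{p²} ∈ L with |w| = p² ≥ p.
Write w = xyz as guaranteed by the lemma, with |xy| ≤ p and |y| ≥ 1.
Then y = 0^k for some k with 1 ≤ k ≤ p.
Pump with i = 2: xy^2z = 0^{p²+k}. Since 1 ≤ k ≤ p, p² < p²+k ≤ p²+p < (p+1)², so p²+k lies strictly between consecutive squares and is not a perfect square. So xy^2z ∉ L.
Contradiction. Therefore L is not regular.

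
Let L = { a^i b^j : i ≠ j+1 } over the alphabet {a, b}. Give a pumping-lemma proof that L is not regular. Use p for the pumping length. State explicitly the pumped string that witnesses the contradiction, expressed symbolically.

a^{p+p!} b^{p+p!-1}

Suppose for contradiction that L is regular, and let p be the pumping length.
Choose w = a^p b^{p+p!-1}. Since p ≠ (p+p!-1)+1 = p+p!, w ∈ L; and |w| ≥ p.
Write w = xyz as guaranteed by the lemma, with |xy| ≤ p and y is nonempty.
The first p characters of w are a's, so xy (and hence y) consists only of a's. Write y = a^k, 1 ≤ k ≤ p.
Since 1 ≤ k ≤ p, k divides p!; set t = 1 + p!/k. Then xy^t z has p + (p!/k)·k = p + p! copies of a. Now the a-count is p+p! and (b-count)+1 = (p+p!-1)+1 = p+p!, so i ≠ j+1 fails. So xy^t z = a^{p+p!} b^{p+p!-1} ∉ L.
This is a contradiction; hence L is not regular.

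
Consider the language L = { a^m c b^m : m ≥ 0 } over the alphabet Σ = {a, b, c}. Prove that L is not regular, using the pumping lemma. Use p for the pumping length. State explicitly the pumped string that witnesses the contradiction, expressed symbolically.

Assume L is regular; let p be its pumping constant.
Take w = a^p c b^p ∈ L with |w| = 2p+1 ≥ p.
By the pumping lemma, w = xyz with |xy| ≤ p and y is nonempty.
The first p characters of w are a's, so xy (and hence y) consists only of a's. Write y = a^k, 1 ≤ k ≤ p.
Pump with i = 2: xy^2z = a^{p+k} c b^p, which would require p+k = p. But k ≥ 1, so xy^2z ∉ L.
Contradiction. Therefore L is not regular.

a^{p+k} c b^p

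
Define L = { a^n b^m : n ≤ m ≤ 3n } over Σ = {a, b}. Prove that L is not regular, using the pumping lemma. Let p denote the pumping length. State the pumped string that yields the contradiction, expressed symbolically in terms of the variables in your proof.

a^{p+k} b^p

Assume L is regular. Let p be the pumping length given by the pumping lemma.
Take w = a^p b^p ∈ L (since p ≤ p ≤ 3p), with |w| = 2p ≥ p.
Write w = xyz as guaranteed by the lemma, with |xy| ≤ p and y is nonempty.
The first p characters of w are a's, so xy (and hence y) consists only of a's. Write y = a^k, 1 ≤ k ≤ p.
Pump with i = 2: xy^2z = a^{p+k} b^p. Now n = p+k > p = m, so the condition n ≤ m fails. Thus xy^2z ∉ L.
This is a contradiction; hence L is not regular.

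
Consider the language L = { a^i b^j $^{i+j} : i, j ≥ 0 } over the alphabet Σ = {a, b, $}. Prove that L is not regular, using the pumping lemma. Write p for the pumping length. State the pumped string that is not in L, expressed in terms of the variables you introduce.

Toward a contradiction, assume L is regular with pumping length p.
Take w = a^p b^p $^{2p} ∈ L (with i=j=p, i+j=2p), |w| = 4p ≥ p.
The pumping lemma gives a decomposition w = xyz where |xy| ≤ p and y is nonempty.
Since the first p symbols of w are all a's and |xy| ≤ p, y lies entirely in the leading a-block: y = a^k for some k with 1 ≤ k ≤ p.
Consider xy^2z = a^{p+k} b^p $^{2p}. Now the a- and b-counts sum to 2p+k, but the $-count is 2p ≠ 2p+k. So xy^2z ∉ L.
Contradiction. Therefore L is not regular.

a^{p+k} b^p $^{2p}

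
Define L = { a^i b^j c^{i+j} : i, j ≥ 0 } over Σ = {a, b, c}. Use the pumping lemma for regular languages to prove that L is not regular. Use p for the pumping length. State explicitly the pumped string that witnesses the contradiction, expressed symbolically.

Assume L is regular. Let p be the pumping length given by the pumping lemma.
Take w = a^p b^p c^{2p} ∈ L (with i=j=p, i+j=2p), |w| = 4p ≥ p.
By the pumping lemma, w = xyz with |xy| ≤ p and |y| ≥ 1.
The first p characters of w are a's, so xy (and hence y) consists only of a's. Write y = a^k, 1 ≤ k ≤ p.
Consider xy^2z = a^{p+k} b^p c^{2p}. Now the a- and b-counts sum to 2p+k, but the c-count is 2p ≠ 2p+k. So xy^2z ∉ L.
Contradiction. Therefore L is not regular.

a^{p+k} b^p c^{2p}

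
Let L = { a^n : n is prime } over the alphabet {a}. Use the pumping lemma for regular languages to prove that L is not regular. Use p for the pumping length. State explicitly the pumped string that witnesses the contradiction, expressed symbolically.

a^{q(1+k)}

Suppose for contradiction that L is regular, and let p be the pumping length.
Let q be a prime with q ≥ p+2 (infinitely many primes exist), and take w = a^q ∈ L with |w| = q ≥ p.
Write w = xyz as guaranteed by the lemma, with |xy| ≤ p and |y| ≥ 1.
Then y = a^k for some k with 1 ≤ k ≤ p.
Since 1 ≤ k ≤ p, |xz| = q-k. Pump with i = q+1: |xy^{q+1}z| = (q-k)+(q+1)k = q+qk = q(1+k), which is composite (both factors ≥ 2). So xy^{q+1}z = a^{q(1+k)} ∉ L.
This contradicts the pumping lemma, so L is not regular.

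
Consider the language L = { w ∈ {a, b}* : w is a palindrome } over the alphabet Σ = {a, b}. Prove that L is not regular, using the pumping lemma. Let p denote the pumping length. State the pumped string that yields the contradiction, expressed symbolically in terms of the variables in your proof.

a^{p+k} b a^p

Assume L is regular. Let p be the pumping length given by the pumping lemma.
Take w = a^p b a^p, a palindrome of length 2p+1 ≥ p.
The pumping lemma gives a decomposition w = xyz where |xy| ≤ p and |y| ≥ 1.
Because |xy| ≤ p and w begins with p copies of a, we have y = a^k with 1 ≤ k ≤ p.
Pump with i = 2: xy^2z = a^{p+k} b a^p. Its reverse is a^p b a^{p+k}, which differs from xy^2z since k ≥ 1. So xy^2z is not a palindrome and xy^2z ∉ L.
Contradiction. Therefore L is not regular.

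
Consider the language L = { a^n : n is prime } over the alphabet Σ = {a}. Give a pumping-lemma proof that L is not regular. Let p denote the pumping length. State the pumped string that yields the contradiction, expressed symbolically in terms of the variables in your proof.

Assume L is regular. Let p be the pumping length given by the pumping lemma.
Let q be a prime with q ≥ p+2 (infinitely many primes exist), and take w = a^q ∈ L with |w| = q ≥ p.
The pumping lemma gives a decomposition w = xyz where |xy| ≤ p and y is nonempty.
Then y = a^k for some k with 1 ≤ k ≤ p.
Since 1 ≤ k ≤ p, |xz| = q-k. Pump with i = q+1: |xy^{q+1}z| = (q-k)+(q+1)k = q+qk = q(1+k), which is composite (both factors ≥ 2). So xy^{q+1}z = a^{q(1+k)} ∉ L.
This contradicts the pumping lemma, so L is not regular.

a^{q(1+k)}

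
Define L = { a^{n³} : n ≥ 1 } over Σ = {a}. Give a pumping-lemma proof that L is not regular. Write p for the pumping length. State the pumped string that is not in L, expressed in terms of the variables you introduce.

Toward a contradiction, assume L is regular with pumping length p.
Take w = a^{p³} ∈ L with |w| = p³ ≥ p.
The pumping lemma gives a decomposition w = xyz where |xy| ≤ p and |y| ≥ 1.
Then y = a^k for some k with 1 ≤ k ≤ p.
Pump with i = 2: xy^2z = a^{p³+k}. Since 1 ≤ k ≤ p, p³ < p³+k ≤ p³+p < p³+3p²+3p+1 = (p+1)³, so p³+k is not a perfect cube. So xy^2z ∉ L.
Contradiction. Therefore L is not regular.

a^{p³+k}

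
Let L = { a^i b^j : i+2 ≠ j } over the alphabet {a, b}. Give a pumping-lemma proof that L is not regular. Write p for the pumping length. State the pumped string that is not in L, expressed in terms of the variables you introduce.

Suppose for contradiction that L is regular, and let p be the pumping length.
Choose w = a^p b^{p+p!+2}. Since p ≠ (p+p!+2)-2 = p+p!, w ∈ L; and |w| ≥ p.
By the pumping lemma, w = xyz with |xy| ≤ p and |y| ≥ 1.
Since the first p symbols of w are all a's and |xy| ≤ p, y lies entirely in the leading a-block: y = a^k for some k with 1 ≤ k ≤ p.
Since 1 ≤ k ≤ p, k divides p!; set t = 1 + p!/k. Then xy^t z has p + (p!/k)·k = p + p! copies of a. Now the a-count is p+p! and (b-count)-2 = (p+p!+2)-2 = p+p!, so i+2 ≠ j fails. So xy^t z = a^{p+p!} b^{p+p!+2} ∉ L.
Contradiction. Therefore L is not regular.

a^{p+p!} b^{p+p!+2}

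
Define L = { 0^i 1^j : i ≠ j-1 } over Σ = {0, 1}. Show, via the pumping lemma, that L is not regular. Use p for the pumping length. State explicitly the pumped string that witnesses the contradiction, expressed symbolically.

0^{p+p!} 1^{p+p!+1}

Assume L is regular. Let p be the pumping length given by the pumping lemma.
Choose w = 0^p 1^{p+p!+1}. Since p ≠ (p+p!+1)-1 = p+p!, w ∈ L; and |w| ≥ p.
By the pumping lemma, w = xyz with |xy| ≤ p and |y| > 0.
The first p characters of w are 0's, so xy (and hence y) consists only of 0's. Write y = 0^k, 1 ≤ k ≤ p.
Since 1 ≤ k ≤ p, k divides p!; set t = 1 + p!/k. Then xy^t z has p + (p!/k)·k = p + p! copies of 0. Now the 0-count is p+p! and (1-count)-1 = (p+p!+1)-1 = p+p!, so i ≠ j-1 fails. So xy^t z = 0^{p+p!} 1^{p+p!+1} ∉ L.
Contradiction. Therefore L is not regular.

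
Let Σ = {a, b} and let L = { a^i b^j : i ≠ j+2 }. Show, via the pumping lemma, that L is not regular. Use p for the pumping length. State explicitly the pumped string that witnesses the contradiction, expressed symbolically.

Toward a contradiction, assume L is regular with pumping length p.
Choose w = a^p b^{p+p!-2}. Since p ≠ (p+p!-2)+2 = p+p!, w ∈ L; and |w| ≥ p.
The pumping lemma gives a decomposition w = xyz where |xy| ≤ p and y is nonempty.
The first p characters of w are a's, so xy (and hence y) consists only of a's. Write y = a^k, 1 ≤ k ≤ p.
Since 1 ≤ k ≤ p, k divides p!; set t = 1 + p!/k. Then xy^t z has p + (p!/k)·k = p + p! copies of a. Now the a-count is p+p! and (b-count)+2 = (p+p!-2)+2 = p+p!, so i ≠ j+2 fails. So xy^t z = a^{p+p!} b^{p+p!-2} ∉ L.
This is a contradiction; hence L is not regular.

a^{p+p!} b^{p+p!-2}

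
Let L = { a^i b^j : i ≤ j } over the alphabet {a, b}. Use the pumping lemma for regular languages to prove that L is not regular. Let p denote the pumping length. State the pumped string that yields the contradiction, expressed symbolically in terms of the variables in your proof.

Assume L is regular. Let p be the pumping length given by the pumping lemma.
Choose w = a^p b^p ∈ L, with |w| = 2p ≥ p.
Write w = xyz as guaranteed by the lemma, with |xy| ≤ p and y is nonempty.
Because |xy| ≤ p and w begins with p copies of a, we have y = a^k with 1 ≤ k ≤ p.
Consider xy^2z = a^{p+k} b^p. Since k ≥ 1, the a-count p+k exceeds the b-count p, so i ≤ j fails; thus xy^2z ∉ L.
This is a contradiction; hence L is not regular.

a^{p+k} b^p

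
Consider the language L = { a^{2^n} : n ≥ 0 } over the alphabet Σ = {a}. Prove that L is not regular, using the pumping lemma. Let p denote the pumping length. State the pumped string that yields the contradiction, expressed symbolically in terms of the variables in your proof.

a^{2^p+k}

Toward a contradiction, assume L is regular with pumping length p.
Take w = a^{2^p} ∈ L with |w| = 2^p ≥ p.
Write w = xyz as guaranteed by the lemma, with |xy| ≤ p and |y| ≥ 1.
Then y = a^k for some k with 1 ≤ k ≤ p.
Pump with i = 2: xy^2z = a^{2^p+k}. Since 1 ≤ k ≤ p < 2^p, we have 2^p < 2^p+k < 2^{p+1}, so 2^p+k is not a power of 2. So xy^2z ∉ L.
This is a contradiction; hence L is not regular.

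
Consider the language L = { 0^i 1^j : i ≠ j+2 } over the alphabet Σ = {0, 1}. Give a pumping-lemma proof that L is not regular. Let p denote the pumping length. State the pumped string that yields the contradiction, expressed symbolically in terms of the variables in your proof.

Assume L is regular. Let p be the pumping length given by the pumping lemma.
Choose w = 0^p 1^{p+p!-2}. Since p ≠ (p+p!-2)+2 = p+p!, w ∈ L; and |w| ≥ p.
By the pumping lemma, w = xyz with |xy| ≤ p and |y| > 0.
Since the first p symbols of w are all 0's and |xy| ≤ p, y lies entirely in the leading 0-block: y = 0^k for some k with 1 ≤ k ≤ p.
Since 1 ≤ k ≤ p, k divides p!; set t = 1 + p!/k. Then xy^t z has p + (p!/k)·k = p + p! copies of 0. Now the 0-count is p+p! and (1-count)+2 = (p+p!-2)+2 = p+p!, so i ≠ j+2 fails. So xy^t z = 0^{p+p!} 1^{p+p!-2} ∉ L.
Contradiction. Therefore L is not regular.

0^{p+p!} 1^{p+p!-2}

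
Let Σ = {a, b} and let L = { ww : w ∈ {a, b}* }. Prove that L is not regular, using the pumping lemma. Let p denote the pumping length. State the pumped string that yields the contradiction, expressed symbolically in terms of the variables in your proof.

a^{p+k} b^p a^p b^p

Assume L is regular. Let p be the pumping length given by the pumping lemma.
Take w = a^p b^p a^p b^p = uu where u = a^pb^p; then w ∈ L and |w| = 4p ≥ p.
By the pumping lemma, w = xyz with |xy| ≤ p and |y| ≥ 1.
Because |xy| ≤ p and w begins with p copies of a, we have y = a^k with 1 ≤ k ≤ p.
Pump with i = 2: xy^2z = a^{p+k} b^p a^p b^p, of length 4p+k. Suppose this equals vv. The string starts with a and ends with b, so v does too; thus the boundary between the two copies of v is a b→a transition. There is exactly one such transition, at position 2p+k, so |v| = 2p+k and |vv| = 4p+2k ≠ 4p+k since k ≥ 1. So xy^2z ∉ L.
This is a contradiction; hence L is not regular.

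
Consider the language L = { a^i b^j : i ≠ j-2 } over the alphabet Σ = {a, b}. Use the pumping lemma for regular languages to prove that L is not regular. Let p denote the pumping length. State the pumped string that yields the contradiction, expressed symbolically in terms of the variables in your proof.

a^{p+p!} b^{p+p!+2}

Assume L is regular; let p be its pumping constant.
Choose w = a^p b^{p+p!+2}. Since p ≠ (p+p!+2)-2 = p+p!, w ∈ L; and |w| ≥ p.
By the pumping lemma, w = xyz with |xy| ≤ p and |y| ≥ 1.
Because |xy| ≤ p and w begins with p copies of a, we have y = a^k with 1 ≤ k ≤ p.
Since 1 ≤ k ≤ p, k divides p!; set t = 1 + p!/k. Then xy^t z has p + (p!/k)·k = p + p! copies of a. Now the a-count is p+p! and (b-count)-2 = (p+p!+2)-2 = p+p!, so i ≠ j-2 fails. So xy^t z = a^{p+p!} b^{p+p!+2} ∉ L.
This contradicts the pumping lemma, so L is not regular.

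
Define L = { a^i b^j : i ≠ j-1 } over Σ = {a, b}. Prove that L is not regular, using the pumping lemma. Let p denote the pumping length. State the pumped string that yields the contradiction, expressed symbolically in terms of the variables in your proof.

Assume L is regular; let p be its pumping constant.
Choose w = a^p b^{p+p!+1}. Since p ≠ (p+p!+1)-1 = p+p!, w ∈ L; and |w| ≥ p.
The pumping lemma gives a decomposition w = xyz where |xy| ≤ p and |y| > 0.
The first p characters of w are a's, so xy (and hence y) consists only of a's. Write y = a^k, 1 ≤ k ≤ p.
Since 1 ≤ k ≤ p, k divides p!; set t = 1 + p!/k. Then xy^t z has p + (p!/k)·k = p + p! copies of a. Now the a-count is p+p! and (b-count)-1 = (p+p!+1)-1 = p+p!, so i ≠ j-1 fails. So xy^t z = a^{p+p!} b^{p+p!+1} ∉ L.
Contradiction. Therefore L is not regular.

a^{p+p!} b^{p+p!+1}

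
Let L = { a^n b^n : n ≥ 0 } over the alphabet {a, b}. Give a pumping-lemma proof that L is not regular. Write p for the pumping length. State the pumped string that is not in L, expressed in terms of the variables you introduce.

a^{p+k} b^p

Suppose for contradiction that L is regular, and let p be the pumping length.
Choose w = a^p b^p, which is in L with |w| = 2p ≥ p.
By the pumping lemma, w = xyz with |xy| ≤ p and |y| ≥ 1.
Because |xy| ≤ p and w begins with p copies of a, we have y = a^k with 1 ≤ k ≤ p.
Pump with i = 2: xy^2z = a^{p+k} b^p. For this to lie in L we would need p = p+k, which forces k = 0. But k ≥ 1, so xy^2z ∉ L.
This is a contradiction; hence L is not regular.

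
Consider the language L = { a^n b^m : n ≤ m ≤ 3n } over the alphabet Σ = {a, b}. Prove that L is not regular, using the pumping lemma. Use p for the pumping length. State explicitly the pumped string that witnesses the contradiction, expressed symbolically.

a^{p+k} b^p

Assume L is regular. Let p be the pumping length given by the pumping lemma.
Take w = a^p b^p ∈ L (since p ≤ p ≤ 3p), with |w| = 2p ≥ p.
Write w = xyz as guaranteed by the lemma, with |xy| ≤ p and y is nonempty.
The first p characters of w are a's, so xy (and hence y) consists only of a's. Write y = a^k, 1 ≤ k ≤ p.
Pump with i = 2: xy^2z = a^{p+k} b^p. Now n = p+k > p = m, so the condition n ≤ m fails. Thus xy^2z ∉ L.
This contradicts the pumping lemma, so L is not regular.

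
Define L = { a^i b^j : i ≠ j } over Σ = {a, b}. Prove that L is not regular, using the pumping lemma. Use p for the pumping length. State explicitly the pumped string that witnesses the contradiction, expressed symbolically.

Assume L is regular. Let p be the pumping length given by the pumping lemma.
Choose w = a^p b^{p+p!}. Since p ≠ p+p!, w ∈ L; and |w| ≥ p.
The pumping lemma gives a decomposition w = xyz where |xy| ≤ p and |y| ≥ 1.
Because |xy| ≤ p and w begins with p copies of a, we have y = a^k with 1 ≤ k ≤ p.
Since 1 ≤ k ≤ p, k divides p!; set t = 1 + p!/k. Then xy^t z has p + (p!/k)·k = p + p! copies of a. Now the a-count equals the b-count, so i ≠ j fails. So xy^t z = a^{p+p!} b^{p+p!} ∉ L.
This is a contradiction; hence L is not regular.

a^{p+p!} b^{p+p!}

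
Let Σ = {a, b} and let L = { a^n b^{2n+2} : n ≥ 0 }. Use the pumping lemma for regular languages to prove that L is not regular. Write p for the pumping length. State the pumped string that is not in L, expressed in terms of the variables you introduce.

Toward a contradiction, assume L is regular with pumping length p.
Let w = a^p b^{2p+2} ∈ L; note |w| = 3p+2 ≥ p.
The pumping lemma gives a decomposition w = xyz where |xy| ≤ p and |y| > 0.
Since the first p symbols of w are all a's and |xy| ≤ p, y lies entirely in the leading a-block: y = a^k for some k with 1 ≤ k ≤ p.
Pump with i = 2: xy^2z = a^{p+k} b^{2p+2}. For this to lie in L we would need 2p+2 = 2(p+k)+2, which forces k = 0. But k ≥ 1, so xy^2z ∉ L.
This contradicts the pumping lemma, so L is not regular.

a^{p+k} b^{2p+2}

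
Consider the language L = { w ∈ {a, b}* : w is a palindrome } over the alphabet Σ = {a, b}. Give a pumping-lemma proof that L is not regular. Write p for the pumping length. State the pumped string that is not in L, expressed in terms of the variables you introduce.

a^{p+k} b a^p

Toward a contradiction, assume L is regular with pumping length p.
Take w = a^p b a^p, a palindrome of length 2p+1 ≥ p.
Write w = xyz as guaranteed by the lemma, with |xy| ≤ p and |y| ≥ 1.
Because |xy| ≤ p and w begins with p copies of a, we have y = a^k with 1 ≤ k ≤ p.
Pump with i = 2: xy^2z = a^{p+k} b a^p. Its reverse is a^p b a^{p+k}, which differs from xy^2z since k ≥ 1. So xy^2z is not a palindrome and xy^2z ∉ L.
This contradicts the pumping lemma, so L is not regular.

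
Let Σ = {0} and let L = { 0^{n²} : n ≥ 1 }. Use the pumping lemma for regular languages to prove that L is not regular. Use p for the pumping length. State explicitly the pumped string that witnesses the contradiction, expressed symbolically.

0^{p²+k}

Assume L is regular. Let p be the pumping length given by the pumping lemma.
Take w = 0^{p²} ∈ L with |w| = p² ≥ p.
By the pumping lemma, w = xyz with |xy| ≤ p and |y| > 0.
Then y = 0^k for some k with 1 ≤ k ≤ p.
Pump with i = 2: xy^2z = 0^{p²+k}. Since 1 ≤ k ≤ p, p² < p²+k ≤ p²+p < (p+1)², so p²+k lies strictly between consecutive squares and is not a perfect square. So xy^2z ∉ L.
This contradicts the pumping lemma, so L is not regular.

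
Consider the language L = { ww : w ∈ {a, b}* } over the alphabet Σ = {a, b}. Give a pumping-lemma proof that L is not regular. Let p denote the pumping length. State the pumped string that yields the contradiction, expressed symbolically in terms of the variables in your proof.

Suppose for contradiction that L is regular, and let p be the pumping length.
Take w = a^p b^p a^p b^p = uu where u = a^pb^p; then w ∈ L and |w| = 4p ≥ p.
Write w = xyz as guaranteed by the lemma, with |xy| ≤ p and |y| ≥ 1.
Since the first p symbols of w are all a's and |xy| ≤ p, y lies entirely in the leading a-block: y = a^k for some k with 1 ≤ k ≤ p.
Pump with i = 2: xy^2z = a^{p+k} b^p a^p b^p, of length 4p+k. Suppose this equals vv. The string starts with a and ends with b, so v does too; thus the boundary between the two copies of v is a b→a transition. There is exactly one such transition, at position 2p+k, so |v| = 2p+k and |vv| = 4p+2k ≠ 4p+k since k ≥ 1. So xy^2z ∉ L.
This contradicts the pumping lemma, so L is not regular.

a^{p+k} b^p a^p b^p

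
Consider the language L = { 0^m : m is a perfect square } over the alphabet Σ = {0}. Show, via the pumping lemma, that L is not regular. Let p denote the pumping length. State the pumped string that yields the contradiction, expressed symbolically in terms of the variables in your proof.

Suppose for contradiction that L is regular, and let p be the pumping length.
Take w = 0^{p²} ∈ L with |w| = p² ≥ p.
By the pumping lemma, w = xyz with |xy| ≤ p and |y| ≥ 1.
Then y = 0^k for some k with 1 ≤ k ≤ p.
Pump with i = 2: xy^2z = 0^{p²+k}. Since 1 ≤ k ≤ p, p² < p²+k ≤ p²+p < (p+1)², so p²+k lies strictly between consecutive squares and is not a perfect square. So xy^2z ∉ L.
This is a contradiction; hence L is not regular.

0^{p²+k}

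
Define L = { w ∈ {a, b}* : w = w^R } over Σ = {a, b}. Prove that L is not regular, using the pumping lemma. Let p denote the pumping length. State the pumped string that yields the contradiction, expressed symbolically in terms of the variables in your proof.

a^{p+k} b a^p

Assume L is regular. Let p be the pumping length given by the pumping lemma.
Take w = a^p b a^p, a palindrome of length 2p+1 ≥ p.
The pumping lemma gives a decomposition w = xyz where |xy| ≤ p and |y| ≥ 1.
Since the first p symbols of w are all a's and |xy| ≤ p, y lies entirely in the leading a-block: y = a^k for some k with 1 ≤ k ≤ p.
Pump with i = 2: xy^2z = a^{p+k} b a^p. Its reverse is a^p b a^{p+k}, which differs from xy^2z since k ≥ 1. So xy^2z is not a palindrome and xy^2z ∉ L.
This is a contradiction; hence L is not regular.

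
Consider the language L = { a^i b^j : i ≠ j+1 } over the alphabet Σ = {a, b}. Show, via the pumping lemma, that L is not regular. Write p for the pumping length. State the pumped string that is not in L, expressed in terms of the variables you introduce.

Assume L is regular. Let p be the pumping length given by the pumping lemma.
Choose w = a^p b^{p+p!-1}. Since p ≠ (p+p!-1)+1 = p+p!, w ∈ L; and |w| ≥ p.
The pumping lemma gives a decomposition w = xyz where |xy| ≤ p and y is nonempty.
Since the first p symbols of w are all a's and |xy| ≤ p, y lies entirely in the leading a-block: y = a^k for some k with 1 ≤ k ≤ p.
Since 1 ≤ k ≤ p, k divides p!; set t = 1 + p!/k. Then xy^t z has p + (p!/k)·k = p + p! copies of a. Now the a-count is p+p! and (b-count)+1 = (p+p!-1)+1 = p+p!, so i ≠ j+1 fails. So xy^t z = a^{p+p!} b^{p+p!-1} ∉ L.
Contradiction. Therefore L is not regular.

a^{p+p!} b^{p+p!-1}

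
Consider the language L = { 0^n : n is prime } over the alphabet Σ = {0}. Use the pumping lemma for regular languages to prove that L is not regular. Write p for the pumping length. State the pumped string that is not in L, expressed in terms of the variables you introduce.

Assume L is regular. Let p be the pumping length given by the pumping lemma.
Let q be a prime with q ≥ p+2 (infinitely many primes exist), and take w = 0^q ∈ L with |w| = q ≥ p.
Write w = xyz as guaranteed by the lemma, with |xy| ≤ p and |y| ≥ 1.
Then y = 0^k for some k with 1 ≤ k ≤ p.
Since 1 ≤ k ≤ p, |xz| = q-k. Pump with i = q+1: |xy^{q+1}z| = (q-k)+(q+1)k = q+qk = q(1+k), which is composite (both factors ≥ 2). So xy^{q+1}z = 0^{q(1+k)} ∉ L.
This contradicts the pumping lemma, so L is not regular.

0^{q(1+k)}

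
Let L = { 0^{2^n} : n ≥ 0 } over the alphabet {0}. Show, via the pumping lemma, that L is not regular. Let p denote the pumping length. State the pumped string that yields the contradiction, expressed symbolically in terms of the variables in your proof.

Toward a contradiction, assume L is regular with pumping length p.
Take w = 0^{2^p} ∈ L with |w| = 2^p ≥ p.
Write w = xyz as guaranteed by the lemma, with |xy| ≤ p and |y| > 0.
Then y = 0^k for some k with 1 ≤ k ≤ p.
Pump with i = 2: xy^2z = 0^{2^p+k}. Since 1 ≤ k ≤ p < 2^p, we have 2^p < 2^p+k < 2^{p+1}, so 2^p+k is not a power of 2. So xy^2z ∉ L.
This contradicts the pumping lemma, so L is not regular.

0^{2^p+k}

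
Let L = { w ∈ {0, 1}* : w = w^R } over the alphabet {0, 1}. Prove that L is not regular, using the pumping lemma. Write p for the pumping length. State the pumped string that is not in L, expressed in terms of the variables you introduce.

Suppose for contradiction that L is regular, and let p be the pumping length.
Take w = 0^p 1 0^p, a palindrome of length 2p+1 ≥ p.
Write w = xyz as guaranteed by the lemma, with |xy| ≤ p and |y| > 0.
Since the first p symbols of w are all 0's and |xy| ≤ p, y lies entirely in the leading 0-block: y = 0^k for some k with 1 ≤ k ≤ p.
Pump with i = 2: xy^2z = 0^{p+k} 1 0^p. Its reverse is 0^p 1 0^{p+k}, which differs from xy^2z since k ≥ 1. So xy^2z is not a palindrome and xy^2z ∉ L.
This is a contradiction; hence L is not regular.

0^{p+k} 1 0^p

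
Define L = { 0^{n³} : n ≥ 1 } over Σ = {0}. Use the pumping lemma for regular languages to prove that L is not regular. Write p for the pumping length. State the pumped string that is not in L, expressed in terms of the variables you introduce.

Assume L is regular. Let p be the pumping length given by the pumping lemma.
Take w = 0^{p³} ∈ L with |w| = p³ ≥ p.
Write w = xyz as guaranteed by the lemma, with |xy| ≤ p and |y| ≥ 1.
Then y = 0^k for some k with 1 ≤ k ≤ p.
Pump with i = 2: xy^2z = 0^{p³+k}. Since 1 ≤ k ≤ p, p³ < p³+k ≤ p³+p < p³+3p²+3p+1 = (p+1)³, so p³+k is not a perfect cube. So xy^2z ∉ L.
Contradiction. Therefore L is not regular.

0^{p³+k}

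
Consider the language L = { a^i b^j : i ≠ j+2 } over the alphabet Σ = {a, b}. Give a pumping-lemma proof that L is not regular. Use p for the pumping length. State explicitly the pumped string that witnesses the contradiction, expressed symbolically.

a^{p+p!} b^{p+p!-2}

Assume L is regular. Let p be the pumping length given by the pumping lemma.
Choose w = a^p b^{p+p!-2}. Since p ≠ (p+p!-2)+2 = p+p!, w ∈ L; and |w| ≥ p.
By the pumping lemma, w = xyz with |xy| ≤ p and |y| > 0.
Because |xy| ≤ p and w begins with p copies of a, we have y = a^k with 1 ≤ k ≤ p.
Since 1 ≤ k ≤ p, k divides p!; set t = 1 + p!/k. Then xy^t z has p + (p!/k)·k = p + p! copies of a. Now the a-count is p+p! and (b-count)+2 = (p+p!-2)+2 = p+p!, so i ≠ j+2 fails. So xy^t z = a^{p+p!} b^{p+p!-2} ∉ L.
This is a contradiction; hence L is not regular.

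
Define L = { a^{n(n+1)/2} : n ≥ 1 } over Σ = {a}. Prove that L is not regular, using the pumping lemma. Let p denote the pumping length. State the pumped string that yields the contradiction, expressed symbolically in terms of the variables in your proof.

a^{p(p+1)/2+k}

Assume L is regular. Let p be the pumping length given by the pumping lemma.
Take w = a^{p(p+1)/2} ∈ L with |w| = p(p+1)/2 ≥ p.
By the pumping lemma, w = xyz with |xy| ≤ p and y is nonempty.
Then y = a^k for some k with 1 ≤ k ≤ p.
Pump with i = 2: xy^2z = a^{p(p+1)/2+k}. Since 1 ≤ k ≤ p, p(p+1)/2 < p(p+1)/2+k ≤ p(p+1)/2+p < (p+1)(p+2)/2, so p(p+1)/2+k is strictly between consecutive triangular numbers. So xy^2z ∉ L.
Contradiction. Therefore L is not regular.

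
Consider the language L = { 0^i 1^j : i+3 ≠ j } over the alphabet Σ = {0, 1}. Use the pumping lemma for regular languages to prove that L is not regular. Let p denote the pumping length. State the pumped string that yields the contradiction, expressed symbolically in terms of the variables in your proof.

Toward a contradiction, assume L is regular with pumping length p.
Choose w = 0^p 1^{p+p!+3}. Since p ≠ (p+p!+3)-3 = p+p!, w ∈ L; and |w| ≥ p.
The pumping lemma gives a decomposition w = xyz where |xy| ≤ p and |y| > 0.
The first p characters of w are 0's, so xy (and hence y) consists only of 0's. Write y = 0^k, 1 ≤ k ≤ p.
Since 1 ≤ k ≤ p, k divides p!; set t = 1 + p!/k. Then xy^t z has p + (p!/k)·k = p + p! copies of 0. Now the 0-count is p+p! and (1-count)-3 = (p+p!+3)-3 = p+p!, so i+3 ≠ j fails. So xy^t z = 0^{p+p!} 1^{p+p!+3} ∉ L.
This is a contradiction; hence L is not regular.

0^{p+p!} 1^{p+p!+3}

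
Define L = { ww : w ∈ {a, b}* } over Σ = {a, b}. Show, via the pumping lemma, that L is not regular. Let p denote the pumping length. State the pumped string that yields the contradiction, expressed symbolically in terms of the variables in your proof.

Toward a contradiction, assume L is regular with pumping length p.
Take w = a^p b^p a^p b^p = uu where u = a^pb^p; then w ∈ L and |w| = 4p ≥ p.
By the pumping lemma, w = xyz with |xy| ≤ p and y is nonempty.
Since the first p symbols of w are all a's and |xy| ≤ p, y lies entirely in the leading a-block: y = a^k for some k with 1 ≤ k ≤ p.
Pump with i = 2: xy^2z = a^{p+k} b^p a^p b^p, of length 4p+k. Suppose this equals vv. The string starts with a and ends with b, so v does too; thus the boundary between the two copies of v is a b→a transition. There is exactly one such transition, at position 2p+k, so |v| = 2p+k and |vv| = 4p+2k ≠ 4p+k since k ≥ 1. So xy^2z ∉ L.
This contradicts the pumping lemma, so L is not regular.

a^{p+k} b^p a^p b^p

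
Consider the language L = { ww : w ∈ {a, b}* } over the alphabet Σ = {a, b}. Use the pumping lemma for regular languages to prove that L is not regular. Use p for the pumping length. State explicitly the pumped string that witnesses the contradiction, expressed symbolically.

a^{p+k} b^p a^p b^p

Assume L is regular. Let p be the pumping length given by the pumping lemma.
Take w = a^p b^p a^p b^p = uu where u = a^pb^p; then w ∈ L and |w| = 4p ≥ p.
Write w = xyz as guaranteed by the lemma, with |xy| ≤ p and |y| ≥ 1.
Since the first p symbols of w are all a's and |xy| ≤ p, y lies entirely in the leading a-block: y = a^k for some k with 1 ≤ k ≤ p.
Pump with i = 2: xy^2z = a^{p+k} b^p a^p b^p, of length 4p+k. Suppose this equals vv. The string starts with a and ends with b, so v does too; thus the boundary between the two copies of v is a b→a transition. There is exactly one such transition, at position 2p+k, so |v| = 2p+k and |vv| = 4p+2k ≠ 4p+k since k ≥ 1. So xy^2z ∉ L.
This contradicts the pumping lemma, so L is not regular.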